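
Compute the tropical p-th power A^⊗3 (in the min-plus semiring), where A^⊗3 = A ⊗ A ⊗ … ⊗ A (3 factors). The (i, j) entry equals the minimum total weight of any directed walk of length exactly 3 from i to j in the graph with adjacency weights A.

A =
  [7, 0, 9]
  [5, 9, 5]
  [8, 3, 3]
A^⊗3 =
  [12, 5, 8]
  [10, 11, 10]
  [11, 8, 9]

Each entry (A^⊗3)_ij equals the minimum over all length-3 walks i = v_0 → v_1 → … → v_3 = j of Σ_t A[v_t][v_{t+1}]. For example, for (i, j) = (0, 2) we minimise over 9 possible intermediate vertex sequences; the minimum is 8, attained along the walk 0 → 1 → 2 → 2.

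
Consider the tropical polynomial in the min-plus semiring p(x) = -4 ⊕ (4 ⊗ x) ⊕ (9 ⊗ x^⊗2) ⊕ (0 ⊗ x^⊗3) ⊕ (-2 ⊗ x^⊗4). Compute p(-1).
p(-1) = -6

A tropical monomial a ⊗ x^⊗i evaluates to a + i · x. Evaluating each term at x = -1:
  Term 0 contributes -4 + 0 · -1 = -4
  Term 1 contributes 4 + 1 · -1 = 3
  Term 2 contributes 9 + 2 · -1 = 7
  Term 3 contributes 0 + 3 · -1 = -3
  Term 4 contributes -2 + 4 · -1 = -6
p(-1) = ⊕ of these = min[-4, 3, 7, -3, -6] = -6.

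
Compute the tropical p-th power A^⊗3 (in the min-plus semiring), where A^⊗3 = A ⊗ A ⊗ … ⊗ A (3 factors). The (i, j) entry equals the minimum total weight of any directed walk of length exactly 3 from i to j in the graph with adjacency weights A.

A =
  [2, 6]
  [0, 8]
A^⊗3 =
  [6, 10]
  [4, 8]

Each entry (A^⊗3)_ij equals the minimum over all length-3 walks i = v_0 → v_1 → … → v_3 = j of Σ_t A[v_t][v_{t+1}]. For example, for (i, j) = (0, 1) we minimise over 4 possible intermediate vertex sequences; the minimum is 10, attained along the walk 0 → 0 → 0 → 1.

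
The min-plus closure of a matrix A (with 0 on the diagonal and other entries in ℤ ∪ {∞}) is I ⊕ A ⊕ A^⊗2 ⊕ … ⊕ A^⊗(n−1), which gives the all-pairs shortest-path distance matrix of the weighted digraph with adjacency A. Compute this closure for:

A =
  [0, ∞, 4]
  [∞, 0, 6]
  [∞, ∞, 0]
Closure =
  [0, ∞, 4]
  [∞, 0, 6]
  [∞, ∞, 0]

This is the Floyd-Warshall all-pairs shortest-path computation. For each intermediate vertex k = 0, 1, …, 2, update dist[i][j] ← min(dist[i][j], dist[i][k] + dist[k][j]). The final matrix gives, for each (i, j), the minimum total weight of any directed path from i to j (possibly empty when i = j).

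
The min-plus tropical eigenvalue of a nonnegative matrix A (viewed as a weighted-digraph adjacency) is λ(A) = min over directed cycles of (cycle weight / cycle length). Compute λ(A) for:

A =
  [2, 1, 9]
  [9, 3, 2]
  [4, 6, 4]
λ(A) = 2

Enumerate directed cycles and compute their means (weight / length). Sample:
  cycle 0 → 0: weight = 2, length = 1, mean = 2/1 ≈ 2.000
  cycle 1 → 1: weight = 3, length = 1, mean = 3/1 ≈ 3.000
  cycle 2 → 2: weight = 4, length = 1, mean = 4/1 ≈ 4.000
  cycle 0 → 1 → 0: weight = 10, length = 2, mean = 10/2 ≈ 5.000
  cycle 0 → 2 → 0: weight = 13, length = 2, mean = 13/2 ≈ 6.500
  cycle 1 → 0 → 1: weight = 10, length = 2, mean = 10/2 ≈ 5.000
Minimum mean = 2.000, attained e.g. along the cycle 0 → 0 with weight 2 and length 1. So λ(A) = 2/1 = 2.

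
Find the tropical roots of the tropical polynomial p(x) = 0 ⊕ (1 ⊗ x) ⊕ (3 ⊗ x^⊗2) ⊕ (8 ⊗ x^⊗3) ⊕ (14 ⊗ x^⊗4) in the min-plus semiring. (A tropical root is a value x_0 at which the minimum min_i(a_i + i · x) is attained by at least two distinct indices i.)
Roots: {-6, -5, -2, -1}

Each tropical root is a break point of the lower envelope of the lines y = a_i + i · x (there are 5 lines, with slopes 0, 1, ..., 4). Only the lines that attain the minimum somewhere contribute to roots; other lines are dominated. Here the surviving (envelope) indices are i = 4, i = 3, i = 2, i = 1, i = 0.
Intersections between consecutive envelope lines give the roots: for adjacent envelope indices i < j the intersection is x = (a_i − a_j) / (j − i). Reading off the sorted break points: {-6, -5, -2, -1}.
Verification: at each break x_0, at least two indices attain the minimum of min_i(a_i + i · x_0).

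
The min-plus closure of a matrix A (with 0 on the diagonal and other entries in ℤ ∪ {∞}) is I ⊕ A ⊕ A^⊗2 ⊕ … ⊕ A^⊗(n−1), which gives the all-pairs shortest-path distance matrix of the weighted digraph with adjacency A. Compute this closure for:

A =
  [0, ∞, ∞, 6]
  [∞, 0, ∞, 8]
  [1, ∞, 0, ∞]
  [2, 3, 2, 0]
Closure =
  [0, 9, 8, 6]
  [10, 0, 10, 8]
  [1, 10, 0, 7]
  [2, 3, 2, 0]

This is the Floyd-Warshall all-pairs shortest-path computation. For each intermediate vertex k = 0, 1, …, 3, update dist[i][j] ← min(dist[i][j], dist[i][k] + dist[k][j]). The final matrix gives, for each (i, j), the minimum total weight of any directed path from i to j (possibly empty when i = j).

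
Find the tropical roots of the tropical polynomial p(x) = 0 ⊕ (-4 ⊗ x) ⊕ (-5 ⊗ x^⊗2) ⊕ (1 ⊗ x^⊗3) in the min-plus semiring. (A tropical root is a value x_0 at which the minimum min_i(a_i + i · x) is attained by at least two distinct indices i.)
Roots: {-6, 1, 4}

Each tropical root is a break point of the lower envelope of the lines y = a_i + i · x (there are 4 lines, with slopes 0, 1, ..., 3). Only the lines that attain the minimum somewhere contribute to roots; other lines are dominated. Here the surviving (envelope) indices are i = 3, i = 2, i = 1, i = 0.
Intersections between consecutive envelope lines give the roots: for adjacent envelope indices i < j the intersection is x = (a_i − a_j) / (j − i). Reading off the sorted break points: {-6, 1, 4}.
Verification: at each break x_0, at least two indices attain the minimum of min_i(a_i + i · x_0).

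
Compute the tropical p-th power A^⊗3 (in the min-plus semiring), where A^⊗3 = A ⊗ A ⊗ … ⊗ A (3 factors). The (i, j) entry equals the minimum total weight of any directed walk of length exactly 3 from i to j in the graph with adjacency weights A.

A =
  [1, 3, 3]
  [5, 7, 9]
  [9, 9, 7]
A^⊗3 =
  [3, 5, 5]
  [7, 9, 9]
  [11, 13, 13]

Each entry (A^⊗3)_ij equals the minimum over all length-3 walks i = v_0 → v_1 → … → v_3 = j of Σ_t A[v_t][v_{t+1}]. For example, for (i, j) = (0, 2) we minimise over 9 possible intermediate vertex sequences; the minimum is 5, attained along the walk 0 → 0 → 0 → 2.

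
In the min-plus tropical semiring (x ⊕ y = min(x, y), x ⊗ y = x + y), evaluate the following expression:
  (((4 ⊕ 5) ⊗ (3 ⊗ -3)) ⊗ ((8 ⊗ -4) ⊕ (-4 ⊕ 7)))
(((4 ⊕ 5) ⊗ (3 ⊗ -3)) ⊗ ((8 ⊗ -4) ⊕ (-4 ⊕ 7))) = 0

Expand innermost to outermost. Recall ⊕ takes the minimum of its arguments and ⊗ takes their sum. Working out the expression (((4 ⊕ 5) ⊗ (3 ⊗ -3)) ⊗ ((8 ⊗ -4) ⊕ (-4 ⊕ 7))) gives 0.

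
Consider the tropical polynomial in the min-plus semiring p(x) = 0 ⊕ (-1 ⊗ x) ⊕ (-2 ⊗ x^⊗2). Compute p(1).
p(1) = 0

A tropical monomial a ⊗ x^⊗i evaluates to a + i · x. Evaluating each term at x = 1:
  Term 0 contributes 0 + 0 · 1 = 0
  Term 1 contributes -1 + 1 · 1 = 0
  Term 2 contributes -2 + 2 · 1 = 0
p(1) = ⊕ of these = min[0, 0, 0] = 0.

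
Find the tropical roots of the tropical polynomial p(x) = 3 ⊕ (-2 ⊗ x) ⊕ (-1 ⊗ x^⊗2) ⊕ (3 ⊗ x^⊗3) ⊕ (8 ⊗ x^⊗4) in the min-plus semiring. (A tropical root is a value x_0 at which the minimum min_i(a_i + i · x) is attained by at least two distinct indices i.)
Roots: {-5, -4, -1, 5}

Each tropical root is a break point of the lower envelope of the lines y = a_i + i · x (there are 5 lines, with slopes 0, 1, ..., 4). Only the lines that attain the minimum somewhere contribute to roots; other lines are dominated. Here the surviving (envelope) indices are i = 4, i = 3, i = 2, i = 1, i = 0.
Intersections between consecutive envelope lines give the roots: for adjacent envelope indices i < j the intersection is x = (a_i − a_j) / (j − i). Reading off the sorted break points: {-5, -4, -1, 5}.
Verification: at each break x_0, at least two indices attain the minimum of min_i(a_i + i · x_0).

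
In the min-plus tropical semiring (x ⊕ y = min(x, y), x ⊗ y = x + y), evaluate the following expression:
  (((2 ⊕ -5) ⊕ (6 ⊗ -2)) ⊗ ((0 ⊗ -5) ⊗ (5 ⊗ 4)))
(((2 ⊕ -5) ⊕ (6 ⊗ -2)) ⊗ ((0 ⊗ -5) ⊗ (5 ⊗ 4))) = -1

Expand innermost to outermost. Recall ⊕ takes the minimum of its arguments and ⊗ takes their sum. Working out the expression (((2 ⊕ -5) ⊕ (6 ⊗ -2)) ⊗ ((0 ⊗ -5) ⊗ (5 ⊗ 4))) gives -1.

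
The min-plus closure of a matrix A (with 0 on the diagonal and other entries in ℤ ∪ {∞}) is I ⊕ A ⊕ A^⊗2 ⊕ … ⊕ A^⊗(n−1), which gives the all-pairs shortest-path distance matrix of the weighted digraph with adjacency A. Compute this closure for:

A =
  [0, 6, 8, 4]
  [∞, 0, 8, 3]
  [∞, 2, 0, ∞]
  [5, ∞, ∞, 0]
Closure =
  [0, 6, 8, 4]
  [8, 0, 8, 3]
  [10, 2, 0, 5]
  [5, 11, 13, 0]

This is the Floyd-Warshall all-pairs shortest-path computation. For each intermediate vertex k = 0, 1, …, 3, update dist[i][j] ← min(dist[i][j], dist[i][k] + dist[k][j]). The final matrix gives, for each (i, j), the minimum total weight of any directed path from i to j (possibly empty when i = j).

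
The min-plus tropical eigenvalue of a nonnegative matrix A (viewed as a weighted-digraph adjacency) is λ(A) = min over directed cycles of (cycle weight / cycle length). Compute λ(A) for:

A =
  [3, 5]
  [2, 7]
λ(A) = 3

Enumerate directed cycles and compute their means (weight / length). Sample:
  cycle 0 → 0: weight = 3, length = 1, mean = 3/1 ≈ 3.000
  cycle 1 → 1: weight = 7, length = 1, mean = 7/1 ≈ 7.000
  cycle 0 → 1 → 0: weight = 7, length = 2, mean = 7/2 ≈ 3.500
  cycle 1 → 0 → 1: weight = 7, length = 2, mean = 7/2 ≈ 3.500
Minimum mean = 3.000, attained e.g. along the cycle 0 → 0 with weight 3 and length 1. So λ(A) = 3/1 = 3.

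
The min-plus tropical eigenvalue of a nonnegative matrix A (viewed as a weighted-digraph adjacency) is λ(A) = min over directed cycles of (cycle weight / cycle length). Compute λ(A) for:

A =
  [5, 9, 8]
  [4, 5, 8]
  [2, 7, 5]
λ(A) = 5

Enumerate directed cycles and compute their means (weight / length). Sample:
  cycle 0 → 0: weight = 5, length = 1, mean = 5/1 ≈ 5.000
  cycle 1 → 1: weight = 5, length = 1, mean = 5/1 ≈ 5.000
  cycle 2 → 2: weight = 5, length = 1, mean = 5/1 ≈ 5.000
  cycle 0 → 1 → 0: weight = 13, length = 2, mean = 13/2 ≈ 6.500
  cycle 0 → 2 → 0: weight = 10, length = 2, mean = 10/2 ≈ 5.000
  cycle 1 → 0 → 1: weight = 13, length = 2, mean = 13/2 ≈ 6.500
Minimum mean = 5.000, attained e.g. along the cycle 0 → 0 with weight 5 and length 1. So λ(A) = 5/1 = 5.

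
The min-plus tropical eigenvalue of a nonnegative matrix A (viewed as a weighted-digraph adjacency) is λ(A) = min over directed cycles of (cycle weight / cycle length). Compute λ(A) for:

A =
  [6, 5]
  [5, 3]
λ(A) = 3

Enumerate directed cycles and compute their means (weight / length). Sample:
  cycle 0 → 0: weight = 6, length = 1, mean = 6/1 ≈ 6.000
  cycle 1 → 1: weight = 3, length = 1, mean = 3/1 ≈ 3.000
  cycle 0 → 1 → 0: weight = 10, length = 2, mean = 10/2 ≈ 5.000
  cycle 1 → 0 → 1: weight = 10, length = 2, mean = 10/2 ≈ 5.000
Minimum mean = 3.000, attained e.g. along the cycle 1 → 1 with weight 3 and length 1. So λ(A) = 3/1 = 3.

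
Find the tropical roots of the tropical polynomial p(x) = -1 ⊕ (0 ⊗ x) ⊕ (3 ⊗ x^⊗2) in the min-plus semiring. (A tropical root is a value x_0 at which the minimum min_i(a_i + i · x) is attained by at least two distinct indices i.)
Roots: {-3, -1}

Each tropical root is a break point of the lower envelope of the lines y = a_i + i · x (there are 3 lines, with slopes 0, 1, ..., 2). Only the lines that attain the minimum somewhere contribute to roots; other lines are dominated. Here the surviving (envelope) indices are i = 2, i = 1, i = 0.
Intersections between consecutive envelope lines give the roots: for adjacent envelope indices i < j the intersection is x = (a_i − a_j) / (j − i). Reading off the sorted break points: {-3, -1}.
Verification: at each break x_0, at least two indices attain the minimum of min_i(a_i + i · x_0).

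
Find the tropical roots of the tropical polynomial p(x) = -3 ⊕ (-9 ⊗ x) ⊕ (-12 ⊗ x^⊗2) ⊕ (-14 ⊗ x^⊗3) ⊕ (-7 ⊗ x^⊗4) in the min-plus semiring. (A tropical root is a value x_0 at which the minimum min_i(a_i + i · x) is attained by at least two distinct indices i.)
Roots: {-7, 2, 3, 6}

Each tropical root is a break point of the lower envelope of the lines y = a_i + i · x (there are 5 lines, with slopes 0, 1, ..., 4). Only the lines that attain the minimum somewhere contribute to roots; other lines are dominated. Here the surviving (envelope) indices are i = 4, i = 3, i = 2, i = 1, i = 0.
Intersections between consecutive envelope lines give the roots: for adjacent envelope indices i < j the intersection is x = (a_i − a_j) / (j − i). Reading off the sorted break points: {-7, 2, 3, 6}.
Verification: at each break x_0, at least two indices attain the minimum of min_i(a_i + i · x_0).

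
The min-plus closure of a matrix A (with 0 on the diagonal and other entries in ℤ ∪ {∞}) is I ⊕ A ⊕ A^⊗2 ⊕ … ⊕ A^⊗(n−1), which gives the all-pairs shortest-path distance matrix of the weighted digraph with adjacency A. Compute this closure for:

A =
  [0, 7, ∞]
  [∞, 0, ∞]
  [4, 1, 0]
Closure =
  [0, 7, ∞]
  [∞, 0, ∞]
  [4, 1, 0]

This is the Floyd-Warshall all-pairs shortest-path computation. For each intermediate vertex k = 0, 1, …, 2, update dist[i][j] ← min(dist[i][j], dist[i][k] + dist[k][j]). The final matrix gives, for each (i, j), the minimum total weight of any directed path from i to j (possibly empty when i = j).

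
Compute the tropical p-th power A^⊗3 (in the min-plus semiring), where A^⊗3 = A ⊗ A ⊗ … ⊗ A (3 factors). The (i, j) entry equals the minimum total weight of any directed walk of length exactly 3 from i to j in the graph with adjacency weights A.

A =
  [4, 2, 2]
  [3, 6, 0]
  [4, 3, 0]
A^⊗3 =
  [6, 5, 2]
  [4, 3, 0]
  [4, 3, 0]

Each entry (A^⊗3)_ij equals the minimum over all length-3 walks i = v_0 → v_1 → … → v_3 = j of Σ_t A[v_t][v_{t+1}]. For example, for (i, j) = (0, 2) we minimise over 9 possible intermediate vertex sequences; the minimum is 2, attained along the walk 0 → 1 → 2 → 2.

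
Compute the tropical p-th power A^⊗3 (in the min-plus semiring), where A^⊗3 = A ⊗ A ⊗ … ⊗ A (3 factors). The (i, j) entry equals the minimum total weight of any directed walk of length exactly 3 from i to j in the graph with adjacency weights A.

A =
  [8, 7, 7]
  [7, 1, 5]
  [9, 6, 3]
A^⊗3 =
  [15, 9, 13]
  [9, 3, 7]
  [14, 8, 9]

Each entry (A^⊗3)_ij equals the minimum over all length-3 walks i = v_0 → v_1 → … → v_3 = j of Σ_t A[v_t][v_{t+1}]. For example, for (i, j) = (0, 2) we minimise over 9 possible intermediate vertex sequences; the minimum is 13, attained along the walk 0 → 1 → 1 → 2.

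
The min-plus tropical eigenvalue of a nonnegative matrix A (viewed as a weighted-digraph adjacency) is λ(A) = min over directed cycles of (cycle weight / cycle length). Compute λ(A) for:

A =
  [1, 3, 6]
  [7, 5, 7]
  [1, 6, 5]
λ(A) = 1

Enumerate directed cycles and compute their means (weight / length). Sample:
  cycle 0 → 0: weight = 1, length = 1, mean = 1/1 ≈ 1.000
  cycle 1 → 1: weight = 5, length = 1, mean = 5/1 ≈ 5.000
  cycle 2 → 2: weight = 5, length = 1, mean = 5/1 ≈ 5.000
  cycle 0 → 1 → 0: weight = 10, length = 2, mean = 10/2 ≈ 5.000
  cycle 0 → 2 → 0: weight = 7, length = 2, mean = 7/2 ≈ 3.500
  cycle 1 → 0 → 1: weight = 10, length = 2, mean = 10/2 ≈ 5.000
Minimum mean = 1.000, attained e.g. along the cycle 0 → 0 with weight 1 and length 1. So λ(A) = 1/1 = 1.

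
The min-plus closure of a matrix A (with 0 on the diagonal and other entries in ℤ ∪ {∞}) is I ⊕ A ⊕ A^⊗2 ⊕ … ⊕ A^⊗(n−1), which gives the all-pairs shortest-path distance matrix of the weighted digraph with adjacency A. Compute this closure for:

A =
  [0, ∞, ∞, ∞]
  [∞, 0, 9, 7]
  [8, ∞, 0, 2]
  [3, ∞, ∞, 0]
Closure =
  [0, ∞, ∞, ∞]
  [10, 0, 9, 7]
  [5, ∞, 0, 2]
  [3, ∞, ∞, 0]

This is the Floyd-Warshall all-pairs shortest-path computation. For each intermediate vertex k = 0, 1, …, 3, update dist[i][j] ← min(dist[i][j], dist[i][k] + dist[k][j]). The final matrix gives, for each (i, j), the minimum total weight of any directed path from i to j (possibly empty when i = j).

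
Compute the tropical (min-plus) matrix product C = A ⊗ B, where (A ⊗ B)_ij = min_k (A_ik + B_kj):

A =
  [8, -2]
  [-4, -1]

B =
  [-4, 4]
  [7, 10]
A ⊗ B =
  [4, 8]
  [-8, 0]

Apply the min-plus product entry-by-entry:
  C[0][0] = min over k of (A[0][0] + B[0][0] = 8 + -4 = 4, A[0][1] + B[1][0] = -2 + 7 = 5) = 4 (attained at k = 0)
  C[0][1] = min over k of (A[0][0] + B[0][1] = 8 + 4 = 12, A[0][1] + B[1][1] = -2 + 10 = 8) = 8 (attained at k = 1)
  C[1][0] = min over k of (A[1][0] + B[0][0] = -4 + -4 = -8, A[1][1] + B[1][0] = -1 + 7 = 6) = -8 (attained at k = 0)
  C[1][1] = min over k of (A[1][0] + B[0][1] = -4 + 4 = 0, A[1][1] + B[1][1] = -1 + 10 = 9) = 0 (attained at k = 0)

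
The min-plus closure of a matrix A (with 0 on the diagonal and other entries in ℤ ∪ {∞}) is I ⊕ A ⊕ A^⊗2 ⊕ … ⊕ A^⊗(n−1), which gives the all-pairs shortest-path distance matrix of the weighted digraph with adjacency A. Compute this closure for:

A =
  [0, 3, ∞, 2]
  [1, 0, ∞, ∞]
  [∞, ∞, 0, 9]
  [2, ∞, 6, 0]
Closure =
  [0, 3, 8, 2]
  [1, 0, 9, 3]
  [11, 14, 0, 9]
  [2, 5, 6, 0]

This is the Floyd-Warshall all-pairs shortest-path computation. For each intermediate vertex k = 0, 1, …, 3, update dist[i][j] ← min(dist[i][j], dist[i][k] + dist[k][j]). The final matrix gives, for each (i, j), the minimum total weight of any directed path from i to j (possibly empty when i = j).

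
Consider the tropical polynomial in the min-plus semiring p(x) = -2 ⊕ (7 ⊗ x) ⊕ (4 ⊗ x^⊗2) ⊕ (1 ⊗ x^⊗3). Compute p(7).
p(7) = -2

A tropical monomial a ⊗ x^⊗i evaluates to a + i · x. Evaluating each term at x = 7:
  Term 0 contributes -2 + 0 · 7 = -2
  Term 1 contributes 7 + 1 · 7 = 14
  Term 2 contributes 4 + 2 · 7 = 18
  Term 3 contributes 1 + 3 · 7 = 22
p(7) = ⊕ of these = min[-2, 14, 18, 22] = -2.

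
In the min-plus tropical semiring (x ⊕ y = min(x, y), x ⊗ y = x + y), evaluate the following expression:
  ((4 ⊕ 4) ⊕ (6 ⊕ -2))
((4 ⊕ 4) ⊕ (6 ⊕ -2)) = -2

Expand innermost to outermost. Recall ⊕ takes the minimum of its arguments and ⊗ takes their sum. Working out the expression ((4 ⊕ 4) ⊕ (6 ⊕ -2)) gives -2.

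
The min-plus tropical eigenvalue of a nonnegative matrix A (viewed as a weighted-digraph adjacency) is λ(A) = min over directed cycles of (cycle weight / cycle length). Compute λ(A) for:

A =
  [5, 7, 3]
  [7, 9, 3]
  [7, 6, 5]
λ(A) = 9/2

Enumerate directed cycles and compute their means (weight / length). Sample:
  cycle 0 → 0: weight = 5, length = 1, mean = 5/1 ≈ 5.000
  cycle 1 → 1: weight = 9, length = 1, mean = 9/1 ≈ 9.000
  cycle 2 → 2: weight = 5, length = 1, mean = 5/1 ≈ 5.000
  cycle 0 → 1 → 0: weight = 14, length = 2, mean = 14/2 ≈ 7.000
  cycle 0 → 2 → 0: weight = 10, length = 2, mean = 10/2 ≈ 5.000
  cycle 1 → 0 → 1: weight = 14, length = 2, mean = 14/2 ≈ 7.000
Minimum mean = 4.500, attained e.g. along the cycle 1 → 2 → 1 with weight 9 and length 2. So λ(A) = 9/2 = 9/2.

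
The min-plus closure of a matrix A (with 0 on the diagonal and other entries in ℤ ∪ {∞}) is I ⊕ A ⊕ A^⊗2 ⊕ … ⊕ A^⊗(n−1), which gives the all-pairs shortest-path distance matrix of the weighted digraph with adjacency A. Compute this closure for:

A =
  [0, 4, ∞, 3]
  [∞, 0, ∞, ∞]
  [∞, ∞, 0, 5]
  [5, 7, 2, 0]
Closure =
  [0, 4, 5, 3]
  [∞, 0, ∞, ∞]
  [10, 12, 0, 5]
  [5, 7, 2, 0]

This is the Floyd-Warshall all-pairs shortest-path computation. For each intermediate vertex k = 0, 1, …, 3, update dist[i][j] ← min(dist[i][j], dist[i][k] + dist[k][j]). The final matrix gives, for each (i, j), the minimum total weight of any directed path from i to j (possibly empty when i = j).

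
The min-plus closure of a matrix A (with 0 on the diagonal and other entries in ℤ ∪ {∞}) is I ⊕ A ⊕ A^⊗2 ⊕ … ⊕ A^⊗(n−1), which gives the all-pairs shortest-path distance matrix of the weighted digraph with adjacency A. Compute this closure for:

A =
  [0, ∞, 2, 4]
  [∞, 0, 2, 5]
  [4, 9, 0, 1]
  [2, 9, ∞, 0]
Closure =
  [0, 11, 2, 3]
  [5, 0, 2, 3]
  [3, 9, 0, 1]
  [2, 9, 4, 0]

This is the Floyd-Warshall all-pairs shortest-path computation. For each intermediate vertex k = 0, 1, …, 3, update dist[i][j] ← min(dist[i][j], dist[i][k] + dist[k][j]). The final matrix gives, for each (i, j), the minimum total weight of any directed path from i to j (possibly empty when i = j).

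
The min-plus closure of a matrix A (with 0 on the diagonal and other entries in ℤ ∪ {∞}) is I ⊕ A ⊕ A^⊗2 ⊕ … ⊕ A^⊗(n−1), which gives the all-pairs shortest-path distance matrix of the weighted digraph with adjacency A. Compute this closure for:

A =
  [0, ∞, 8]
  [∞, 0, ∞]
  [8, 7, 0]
Closure =
  [0, 15, 8]
  [∞, 0, ∞]
  [8, 7, 0]

This is the Floyd-Warshall all-pairs shortest-path computation. For each intermediate vertex k = 0, 1, …, 2, update dist[i][j] ← min(dist[i][j], dist[i][k] + dist[k][j]). The final matrix gives, for each (i, j), the minimum total weight of any directed path from i to j (possibly empty when i = j).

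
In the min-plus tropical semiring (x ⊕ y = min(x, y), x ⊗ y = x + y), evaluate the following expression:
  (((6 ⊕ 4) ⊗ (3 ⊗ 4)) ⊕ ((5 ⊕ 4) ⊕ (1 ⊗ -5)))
(((6 ⊕ 4) ⊗ (3 ⊗ 4)) ⊕ ((5 ⊕ 4) ⊕ (1 ⊗ -5))) = -4

Expand innermost to outermost. Recall ⊕ takes the minimum of its arguments and ⊗ takes their sum. Working out the expression (((6 ⊕ 4) ⊗ (3 ⊗ 4)) ⊕ ((5 ⊕ 4) ⊕ (1 ⊗ -5))) gives -4.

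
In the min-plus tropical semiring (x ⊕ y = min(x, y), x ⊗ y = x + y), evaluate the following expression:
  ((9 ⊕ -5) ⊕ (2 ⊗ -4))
((9 ⊕ -5) ⊕ (2 ⊗ -4)) = -5

Expand innermost to outermost. Recall ⊕ takes the minimum of its arguments and ⊗ takes their sum. Working out the expression ((9 ⊕ -5) ⊕ (2 ⊗ -4)) gives -5.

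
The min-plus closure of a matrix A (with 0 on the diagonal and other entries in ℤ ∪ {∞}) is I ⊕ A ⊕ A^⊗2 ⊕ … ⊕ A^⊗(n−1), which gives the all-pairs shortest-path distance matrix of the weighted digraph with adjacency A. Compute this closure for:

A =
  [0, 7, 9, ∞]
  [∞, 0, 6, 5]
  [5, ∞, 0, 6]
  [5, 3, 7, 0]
Closure =
  [0, 7, 9, 12]
  [10, 0, 6, 5]
  [5, 9, 0, 6]
  [5, 3, 7, 0]

This is the Floyd-Warshall all-pairs shortest-path computation. For each intermediate vertex k = 0, 1, …, 3, update dist[i][j] ← min(dist[i][j], dist[i][k] + dist[k][j]). The final matrix gives, for each (i, j), the minimum total weight of any directed path from i to j (possibly empty when i = j).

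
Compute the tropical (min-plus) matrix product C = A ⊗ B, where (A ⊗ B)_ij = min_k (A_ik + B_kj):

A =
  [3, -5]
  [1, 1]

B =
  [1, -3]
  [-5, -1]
A ⊗ B =
  [-10, -6]
  [-4, -2]

Apply the min-plus product entry-by-entry:
  C[0][0] = min over k of (A[0][0] + B[0][0] = 3 + 1 = 4, A[0][1] + B[1][0] = -5 + -5 = -10) = -10 (attained at k = 1)
  C[0][1] = min over k of (A[0][0] + B[0][1] = 3 + -3 = 0, A[0][1] + B[1][1] = -5 + -1 = -6) = -6 (attained at k = 1)
  C[1][0] = min over k of (A[1][0] + B[0][0] = 1 + 1 = 2, A[1][1] + B[1][0] = 1 + -5 = -4) = -4 (attained at k = 1)
  C[1][1] = min over k of (A[1][0] + B[0][1] = 1 + -3 = -2, A[1][1] + B[1][1] = 1 + -1 = 0) = -2 (attained at k = 0)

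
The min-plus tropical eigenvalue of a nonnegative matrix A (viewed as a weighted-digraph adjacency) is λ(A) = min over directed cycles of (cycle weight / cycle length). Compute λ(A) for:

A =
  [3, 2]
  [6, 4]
λ(A) = 3

Enumerate directed cycles and compute their means (weight / length). Sample:
  cycle 0 → 0: weight = 3, length = 1, mean = 3/1 ≈ 3.000
  cycle 1 → 1: weight = 4, length = 1, mean = 4/1 ≈ 4.000
  cycle 0 → 1 → 0: weight = 8, length = 2, mean = 8/2 ≈ 4.000
  cycle 1 → 0 → 1: weight = 8, length = 2, mean = 8/2 ≈ 4.000
Minimum mean = 3.000, attained e.g. along the cycle 0 → 0 with weight 3 and length 1. So λ(A) = 3/1 = 3.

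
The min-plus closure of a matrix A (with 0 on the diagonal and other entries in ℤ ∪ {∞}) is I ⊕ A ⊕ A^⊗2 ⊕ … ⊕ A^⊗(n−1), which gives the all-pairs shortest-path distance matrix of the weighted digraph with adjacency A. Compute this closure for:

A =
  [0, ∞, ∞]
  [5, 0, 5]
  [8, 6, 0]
Closure =
  [0, ∞, ∞]
  [5, 0, 5]
  [8, 6, 0]

This is the Floyd-Warshall all-pairs shortest-path computation. For each intermediate vertex k = 0, 1, …, 2, update dist[i][j] ← min(dist[i][j], dist[i][k] + dist[k][j]). The final matrix gives, for each (i, j), the minimum total weight of any directed path from i to j (possibly empty when i = j).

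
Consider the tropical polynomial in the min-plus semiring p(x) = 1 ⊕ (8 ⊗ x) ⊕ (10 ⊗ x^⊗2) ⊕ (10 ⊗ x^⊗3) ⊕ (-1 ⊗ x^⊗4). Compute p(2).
p(2) = 1

A tropical monomial a ⊗ x^⊗i evaluates to a + i · x. Evaluating each term at x = 2:
  Term 0 contributes 1 + 0 · 2 = 1
  Term 1 contributes 8 + 1 · 2 = 10
  Term 2 contributes 10 + 2 · 2 = 14
  Term 3 contributes 10 + 3 · 2 = 16
  Term 4 contributes -1 + 4 · 2 = 7
p(2) = ⊕ of these = min[1, 10, 14, 16, 7] = 1.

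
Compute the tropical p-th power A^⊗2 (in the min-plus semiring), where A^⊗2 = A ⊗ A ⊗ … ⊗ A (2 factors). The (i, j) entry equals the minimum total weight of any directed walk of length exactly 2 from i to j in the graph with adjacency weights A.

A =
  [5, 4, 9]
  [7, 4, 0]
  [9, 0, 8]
A^⊗2 =
  [10, 8, 4]
  [9, 0, 4]
  [7, 4, 0]

Each entry (A^⊗2)_ij equals the minimum over all length-2 walks i = v_0 → v_1 → … → v_2 = j of Σ_t A[v_t][v_{t+1}]. For example, for (i, j) = (0, 2) we minimise over 3 possible intermediate vertex sequences; the minimum is 4, attained along the walk 0 → 1 → 2.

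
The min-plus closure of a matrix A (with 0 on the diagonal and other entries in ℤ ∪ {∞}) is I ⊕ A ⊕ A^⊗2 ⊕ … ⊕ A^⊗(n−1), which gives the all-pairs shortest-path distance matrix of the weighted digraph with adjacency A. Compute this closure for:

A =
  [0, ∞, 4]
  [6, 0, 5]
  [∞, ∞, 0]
Closure =
  [0, ∞, 4]
  [6, 0, 5]
  [∞, ∞, 0]

This is the Floyd-Warshall all-pairs shortest-path computation. For each intermediate vertex k = 0, 1, …, 2, update dist[i][j] ← min(dist[i][j], dist[i][k] + dist[k][j]). The final matrix gives, for each (i, j), the minimum total weight of any directed path from i to j (possibly empty when i = j).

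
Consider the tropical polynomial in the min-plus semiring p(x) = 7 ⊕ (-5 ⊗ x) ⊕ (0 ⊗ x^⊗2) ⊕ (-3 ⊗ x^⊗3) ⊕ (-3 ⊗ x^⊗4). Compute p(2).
p(2) = -3

A tropical monomial a ⊗ x^⊗i evaluates to a + i · x. Evaluating each term at x = 2:
  Term 0 contributes 7 + 0 · 2 = 7
  Term 1 contributes -5 + 1 · 2 = -3
  Term 2 contributes 0 + 2 · 2 = 4
  Term 3 contributes -3 + 3 · 2 = 3
  Term 4 contributes -3 + 4 · 2 = 5
p(2) = ⊕ of these = min[7, -3, 4, 3, 5] = -3.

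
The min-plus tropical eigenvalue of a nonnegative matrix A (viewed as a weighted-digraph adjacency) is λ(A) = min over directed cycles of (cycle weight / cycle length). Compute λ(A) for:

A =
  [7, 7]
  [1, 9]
λ(A) = 4

Enumerate directed cycles and compute their means (weight / length). Sample:
  cycle 0 → 0: weight = 7, length = 1, mean = 7/1 ≈ 7.000
  cycle 1 → 1: weight = 9, length = 1, mean = 9/1 ≈ 9.000
  cycle 0 → 1 → 0: weight = 8, length = 2, mean = 8/2 ≈ 4.000
  cycle 1 → 0 → 1: weight = 8, length = 2, mean = 8/2 ≈ 4.000
Minimum mean = 4.000, attained e.g. along the cycle 0 → 1 → 0 with weight 8 and length 2. So λ(A) = 8/2 = 4.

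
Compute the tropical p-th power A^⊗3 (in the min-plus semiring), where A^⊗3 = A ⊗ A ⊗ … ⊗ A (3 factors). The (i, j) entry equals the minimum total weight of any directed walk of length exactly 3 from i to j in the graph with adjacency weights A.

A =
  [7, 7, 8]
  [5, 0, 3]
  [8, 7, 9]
A^⊗3 =
  [12, 7, 10]
  [5, 0, 3]
  [12, 7, 10]

Each entry (A^⊗3)_ij equals the minimum over all length-3 walks i = v_0 → v_1 → … → v_3 = j of Σ_t A[v_t][v_{t+1}]. For example, for (i, j) = (0, 2) we minimise over 9 possible intermediate vertex sequences; the minimum is 10, attained along the walk 0 → 1 → 1 → 2.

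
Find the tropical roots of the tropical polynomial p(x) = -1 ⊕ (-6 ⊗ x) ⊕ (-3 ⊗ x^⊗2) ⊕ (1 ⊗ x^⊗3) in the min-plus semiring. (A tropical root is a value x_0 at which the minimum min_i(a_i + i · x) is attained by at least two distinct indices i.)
Roots: {-4, -3, 5}

Each tropical root is a break point of the lower envelope of the lines y = a_i + i · x (there are 4 lines, with slopes 0, 1, ..., 3). Only the lines that attain the minimum somewhere contribute to roots; other lines are dominated. Here the surviving (envelope) indices are i = 3, i = 2, i = 1, i = 0.
Intersections between consecutive envelope lines give the roots: for adjacent envelope indices i < j the intersection is x = (a_i − a_j) / (j − i). Reading off the sorted break points: {-4, -3, 5}.
Verification: at each break x_0, at least two indices attain the minimum of min_i(a_i + i · x_0).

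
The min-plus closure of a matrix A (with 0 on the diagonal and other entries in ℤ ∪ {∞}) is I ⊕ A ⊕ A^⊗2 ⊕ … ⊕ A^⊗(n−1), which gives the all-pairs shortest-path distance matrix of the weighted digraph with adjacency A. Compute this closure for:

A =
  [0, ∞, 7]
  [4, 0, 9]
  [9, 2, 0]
Closure =
  [0, 9, 7]
  [4, 0, 9]
  [6, 2, 0]

This is the Floyd-Warshall all-pairs shortest-path computation. For each intermediate vertex k = 0, 1, …, 2, update dist[i][j] ← min(dist[i][j], dist[i][k] + dist[k][j]). The final matrix gives, for each (i, j), the minimum total weight of any directed path from i to j (possibly empty when i = j).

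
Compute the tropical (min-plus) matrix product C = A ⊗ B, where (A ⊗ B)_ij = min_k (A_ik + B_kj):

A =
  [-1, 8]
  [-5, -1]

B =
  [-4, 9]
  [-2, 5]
A ⊗ B =
  [-5, 8]
  [-9, 4]

Apply the min-plus product entry-by-entry:
  C[0][0] = min over k of (A[0][0] + B[0][0] = -1 + -4 = -5, A[0][1] + B[1][0] = 8 + -2 = 6) = -5 (attained at k = 0)
  C[0][1] = min over k of (A[0][0] + B[0][1] = -1 + 9 = 8, A[0][1] + B[1][1] = 8 + 5 = 13) = 8 (attained at k = 0)
  C[1][0] = min over k of (A[1][0] + B[0][0] = -5 + -4 = -9, A[1][1] + B[1][0] = -1 + -2 = -3) = -9 (attained at k = 0)
  C[1][1] = min over k of (A[1][0] + B[0][1] = -5 + 9 = 4, A[1][1] + B[1][1] = -1 + 5 = 4) = 4 (attained at k = 0)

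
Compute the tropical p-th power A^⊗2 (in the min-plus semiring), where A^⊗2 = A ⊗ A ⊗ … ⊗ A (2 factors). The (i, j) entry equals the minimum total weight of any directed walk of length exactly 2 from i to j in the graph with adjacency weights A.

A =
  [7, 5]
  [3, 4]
A^⊗2 =
  [8, 9]
  [7, 8]

Each entry (A^⊗2)_ij equals the minimum over all length-2 walks i = v_0 → v_1 → … → v_2 = j of Σ_t A[v_t][v_{t+1}]. For example, for (i, j) = (0, 1) we minimise over 2 possible intermediate vertex sequences; the minimum is 9, attained along the walk 0 → 1 → 1.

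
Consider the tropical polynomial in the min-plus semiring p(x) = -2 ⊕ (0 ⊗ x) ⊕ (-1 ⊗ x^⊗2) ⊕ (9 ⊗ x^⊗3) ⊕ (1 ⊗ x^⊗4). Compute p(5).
p(5) = -2

A tropical monomial a ⊗ x^⊗i evaluates to a + i · x. Evaluating each term at x = 5:
  Term 0 contributes -2 + 0 · 5 = -2
  Term 1 contributes 0 + 1 · 5 = 5
  Term 2 contributes -1 + 2 · 5 = 9
  Term 3 contributes 9 + 3 · 5 = 24
  Term 4 contributes 1 + 4 · 5 = 21
p(5) = ⊕ of these = min[-2, 5, 9, 24, 21] = -2.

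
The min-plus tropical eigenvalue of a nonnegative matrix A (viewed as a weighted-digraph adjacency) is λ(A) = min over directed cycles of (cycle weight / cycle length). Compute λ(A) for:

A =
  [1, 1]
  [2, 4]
λ(A) = 1

Enumerate directed cycles and compute their means (weight / length). Sample:
  cycle 0 → 0: weight = 1, length = 1, mean = 1/1 ≈ 1.000
  cycle 1 → 1: weight = 4, length = 1, mean = 4/1 ≈ 4.000
  cycle 0 → 1 → 0: weight = 3, length = 2, mean = 3/2 ≈ 1.500
  cycle 1 → 0 → 1: weight = 3, length = 2, mean = 3/2 ≈ 1.500
Minimum mean = 1.000, attained e.g. along the cycle 0 → 0 with weight 1 and length 1. So λ(A) = 1/1 = 1.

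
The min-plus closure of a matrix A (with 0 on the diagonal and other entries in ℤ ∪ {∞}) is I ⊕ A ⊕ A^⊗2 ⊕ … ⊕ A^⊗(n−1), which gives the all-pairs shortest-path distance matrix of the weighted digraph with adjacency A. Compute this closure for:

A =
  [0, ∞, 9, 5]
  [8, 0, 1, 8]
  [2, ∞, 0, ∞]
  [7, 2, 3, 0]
Closure =
  [0, 7, 8, 5]
  [3, 0, 1, 8]
  [2, 9, 0, 7]
  [5, 2, 3, 0]

This is the Floyd-Warshall all-pairs shortest-path computation. For each intermediate vertex k = 0, 1, …, 3, update dist[i][j] ← min(dist[i][j], dist[i][k] + dist[k][j]). The final matrix gives, for each (i, j), the minimum total weight of any directed path from i to j (possibly empty when i = j).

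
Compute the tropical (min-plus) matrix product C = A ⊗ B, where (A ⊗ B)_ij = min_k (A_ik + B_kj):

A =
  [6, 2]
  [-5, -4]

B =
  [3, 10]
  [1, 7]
A ⊗ B =
  [3, 9]
  [-3, 3]

Apply the min-plus product entry-by-entry:
  C[0][0] = min over k of (A[0][0] + B[0][0] = 6 + 3 = 9, A[0][1] + B[1][0] = 2 + 1 = 3) = 3 (attained at k = 1)
  C[0][1] = min over k of (A[0][0] + B[0][1] = 6 + 10 = 16, A[0][1] + B[1][1] = 2 + 7 = 9) = 9 (attained at k = 1)
  C[1][0] = min over k of (A[1][0] + B[0][0] = -5 + 3 = -2, A[1][1] + B[1][0] = -4 + 1 = -3) = -3 (attained at k = 1)
  C[1][1] = min over k of (A[1][0] + B[0][1] = -5 + 10 = 5, A[1][1] + B[1][1] = -4 + 7 = 3) = 3 (attained at k = 1)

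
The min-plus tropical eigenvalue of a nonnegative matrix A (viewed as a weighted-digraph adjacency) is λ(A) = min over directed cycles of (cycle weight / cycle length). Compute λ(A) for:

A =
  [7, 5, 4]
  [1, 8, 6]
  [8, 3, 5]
λ(A) = 8/3

Enumerate directed cycles and compute their means (weight / length). Sample:
  cycle 0 → 0: weight = 7, length = 1, mean = 7/1 ≈ 7.000
  cycle 1 → 1: weight = 8, length = 1, mean = 8/1 ≈ 8.000
  cycle 2 → 2: weight = 5, length = 1, mean = 5/1 ≈ 5.000
  cycle 0 → 1 → 0: weight = 6, length = 2, mean = 6/2 ≈ 3.000
  cycle 0 → 2 → 0: weight = 12, length = 2, mean = 12/2 ≈ 6.000
  cycle 1 → 0 → 1: weight = 6, length = 2, mean = 6/2 ≈ 3.000
Minimum mean = 2.667, attained e.g. along the cycle 0 → 2 → 1 → 0 with weight 8 and length 3. So λ(A) = 8/3 = 8/3.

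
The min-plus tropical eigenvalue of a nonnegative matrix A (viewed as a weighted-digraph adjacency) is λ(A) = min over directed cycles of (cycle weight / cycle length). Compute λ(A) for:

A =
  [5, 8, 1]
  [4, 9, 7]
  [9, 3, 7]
λ(A) = 8/3

Enumerate directed cycles and compute their means (weight / length). Sample:
  cycle 0 → 0: weight = 5, length = 1, mean = 5/1 ≈ 5.000
  cycle 1 → 1: weight = 9, length = 1, mean = 9/1 ≈ 9.000
  cycle 2 → 2: weight = 7, length = 1, mean = 7/1 ≈ 7.000
  cycle 0 → 1 → 0: weight = 12, length = 2, mean = 12/2 ≈ 6.000
  cycle 0 → 2 → 0: weight = 10, length = 2, mean = 10/2 ≈ 5.000
  cycle 1 → 0 → 1: weight = 12, length = 2, mean = 12/2 ≈ 6.000
Minimum mean = 2.667, attained e.g. along the cycle 0 → 2 → 1 → 0 with weight 8 and length 3. So λ(A) = 8/3 = 8/3.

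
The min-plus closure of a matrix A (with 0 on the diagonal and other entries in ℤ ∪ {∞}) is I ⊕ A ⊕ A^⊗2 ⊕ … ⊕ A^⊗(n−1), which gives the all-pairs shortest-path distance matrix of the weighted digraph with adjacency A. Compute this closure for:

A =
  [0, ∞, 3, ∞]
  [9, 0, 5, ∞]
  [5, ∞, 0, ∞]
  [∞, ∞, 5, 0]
Closure =
  [0, ∞, 3, ∞]
  [9, 0, 5, ∞]
  [5, ∞, 0, ∞]
  [10, ∞, 5, 0]

This is the Floyd-Warshall all-pairs shortest-path computation. For each intermediate vertex k = 0, 1, …, 3, update dist[i][j] ← min(dist[i][j], dist[i][k] + dist[k][j]). The final matrix gives, for each (i, j), the minimum total weight of any directed path from i to j (possibly empty when i = j).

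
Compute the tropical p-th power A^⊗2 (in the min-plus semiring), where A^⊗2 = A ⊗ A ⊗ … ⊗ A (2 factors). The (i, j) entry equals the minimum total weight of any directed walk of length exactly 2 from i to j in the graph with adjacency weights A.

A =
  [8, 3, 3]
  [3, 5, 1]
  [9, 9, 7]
A^⊗2 =
  [6, 8, 4]
  [8, 6, 6]
  [12, 12, 10]

Each entry (A^⊗2)_ij equals the minimum over all length-2 walks i = v_0 → v_1 → … → v_2 = j of Σ_t A[v_t][v_{t+1}]. For example, for (i, j) = (0, 2) we minimise over 3 possible intermediate vertex sequences; the minimum is 4, attained along the walk 0 → 1 → 2.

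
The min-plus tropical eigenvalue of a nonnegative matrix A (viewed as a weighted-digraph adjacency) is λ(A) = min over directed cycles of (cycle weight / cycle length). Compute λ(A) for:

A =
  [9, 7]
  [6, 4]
λ(A) = 4

Enumerate directed cycles and compute their means (weight / length). Sample:
  cycle 0 → 0: weight = 9, length = 1, mean = 9/1 ≈ 9.000
  cycle 1 → 1: weight = 4, length = 1, mean = 4/1 ≈ 4.000
  cycle 0 → 1 → 0: weight = 13, length = 2, mean = 13/2 ≈ 6.500
  cycle 1 → 0 → 1: weight = 13, length = 2, mean = 13/2 ≈ 6.500
Minimum mean = 4.000, attained e.g. along the cycle 1 → 1 with weight 4 and length 1. So λ(A) = 4/1 = 4.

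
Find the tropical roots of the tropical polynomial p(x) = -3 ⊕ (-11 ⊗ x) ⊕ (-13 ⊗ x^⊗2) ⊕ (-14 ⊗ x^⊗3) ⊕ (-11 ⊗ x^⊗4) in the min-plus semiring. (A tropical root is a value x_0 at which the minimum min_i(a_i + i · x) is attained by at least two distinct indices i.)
Roots: {-3, 1, 2, 8}

Each tropical root is a break point of the lower envelope of the lines y = a_i + i · x (there are 5 lines, with slopes 0, 1, ..., 4). Only the lines that attain the minimum somewhere contribute to roots; other lines are dominated. Here the surviving (envelope) indices are i = 4, i = 3, i = 2, i = 1, i = 0.
Intersections between consecutive envelope lines give the roots: for adjacent envelope indices i < j the intersection is x = (a_i − a_j) / (j − i). Reading off the sorted break points: {-3, 1, 2, 8}.
Verification: at each break x_0, at least two indices attain the minimum of min_i(a_i + i · x_0).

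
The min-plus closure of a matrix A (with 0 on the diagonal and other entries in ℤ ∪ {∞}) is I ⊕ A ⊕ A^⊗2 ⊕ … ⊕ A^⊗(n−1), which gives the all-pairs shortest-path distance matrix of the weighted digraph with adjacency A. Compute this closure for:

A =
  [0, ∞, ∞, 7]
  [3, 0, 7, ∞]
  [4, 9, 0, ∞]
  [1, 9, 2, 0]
Closure =
  [0, 16, 9, 7]
  [3, 0, 7, 10]
  [4, 9, 0, 11]
  [1, 9, 2, 0]

This is the Floyd-Warshall all-pairs shortest-path computation. For each intermediate vertex k = 0, 1, …, 3, update dist[i][j] ← min(dist[i][j], dist[i][k] + dist[k][j]). The final matrix gives, for each (i, j), the minimum total weight of any directed path from i to j (possibly empty when i = j).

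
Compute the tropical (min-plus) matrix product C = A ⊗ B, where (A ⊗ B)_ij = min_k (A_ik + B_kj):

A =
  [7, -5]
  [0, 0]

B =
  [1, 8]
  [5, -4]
A ⊗ B =
  [0, -9]
  [1, -4]

Apply the min-plus product entry-by-entry:
  C[0][0] = min over k of (A[0][0] + B[0][0] = 7 + 1 = 8, A[0][1] + B[1][0] = -5 + 5 = 0) = 0 (attained at k = 1)
  C[0][1] = min over k of (A[0][0] + B[0][1] = 7 + 8 = 15, A[0][1] + B[1][1] = -5 + -4 = -9) = -9 (attained at k = 1)
  C[1][0] = min over k of (A[1][0] + B[0][0] = 0 + 1 = 1, A[1][1] + B[1][0] = 0 + 5 = 5) = 1 (attained at k = 0)
  C[1][1] = min over k of (A[1][0] + B[0][1] = 0 + 8 = 8, A[1][1] + B[1][1] = 0 + -4 = -4) = -4 (attained at k = 1)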